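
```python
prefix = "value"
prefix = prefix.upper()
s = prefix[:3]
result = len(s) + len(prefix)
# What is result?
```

Trace (tracking result):
prefix = 'value'  # -> prefix = 'value'
prefix = prefix.upper()  # -> prefix = 'VALUE'
s = prefix[:3]  # -> s = 'VAL'
result = len(s) + len(prefix)  # -> result = 8

Answer: 8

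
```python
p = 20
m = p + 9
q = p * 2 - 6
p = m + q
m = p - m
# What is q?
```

Trace (tracking q):
p = 20  # -> p = 20
m = p + 9  # -> m = 29
q = p * 2 - 6  # -> q = 34
p = m + q  # -> p = 63
m = p - m  # -> m = 34

Answer: 34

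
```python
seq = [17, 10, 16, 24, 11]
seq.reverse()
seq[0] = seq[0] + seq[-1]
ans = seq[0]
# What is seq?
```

Trace (tracking seq):
seq = [17, 10, 16, 24, 11]  # -> seq = [17, 10, 16, 24, 11]
seq.reverse()  # -> seq = [11, 24, 16, 10, 17]
seq[0] = seq[0] + seq[-1]  # -> seq = [28, 24, 16, 10, 17]
ans = seq[0]  # -> ans = 28

Answer: [28, 24, 16, 10, 17]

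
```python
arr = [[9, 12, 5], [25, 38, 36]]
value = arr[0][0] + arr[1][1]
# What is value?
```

Trace (tracking value):
arr = [[9, 12, 5], [25, 38, 36]]  # -> arr = [[9, 12, 5], [25, 38, 36]]
value = arr[0][0] + arr[1][1]  # -> value = 47

Answer: 47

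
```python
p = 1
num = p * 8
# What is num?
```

Answer: 8

Derivation:
Trace (tracking num):
p = 1  # -> p = 1
num = p * 8  # -> num = 8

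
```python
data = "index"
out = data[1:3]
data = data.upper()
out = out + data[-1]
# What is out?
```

Trace (tracking out):
data = 'index'  # -> data = 'index'
out = data[1:3]  # -> out = 'nd'
data = data.upper()  # -> data = 'INDEX'
out = out + data[-1]  # -> out = 'ndX'

Answer: 'ndX'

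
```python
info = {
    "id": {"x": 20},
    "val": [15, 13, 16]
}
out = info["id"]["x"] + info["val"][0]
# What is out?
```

Trace (tracking out):
info = {'id': {'x': 20}, 'val': [15, 13, 16]}  # -> info = {'id': {'x': 20}, 'val': [15, 13, 16]}
out = info['id']['x'] + info['val'][0]  # -> out = 35

Answer: 35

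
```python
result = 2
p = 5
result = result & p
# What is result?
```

Trace (tracking result):
result = 2  # -> result = 2
p = 5  # -> p = 5
result = result & p  # -> result = 0

Answer: 0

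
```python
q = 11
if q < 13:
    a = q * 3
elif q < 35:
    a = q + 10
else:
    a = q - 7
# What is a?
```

Trace (tracking a):
q = 11  # -> q = 11
if q < 13:  # condition is True
    a = q * 3  # -> a = 33

Answer: 33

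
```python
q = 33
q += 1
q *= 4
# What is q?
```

Trace (tracking q):
q = 33  # -> q = 33
q += 1  # -> q = 34
q *= 4  # -> q = 136

Answer: 136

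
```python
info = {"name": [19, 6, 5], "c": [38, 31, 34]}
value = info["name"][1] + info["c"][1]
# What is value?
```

Trace (tracking value):
info = {'name': [19, 6, 5], 'c': [38, 31, 34]}  # -> info = {'name': [19, 6, 5], 'c': [38, 31, 34]}
value = info['name'][1] + info['c'][1]  # -> value = 37

Answer: 37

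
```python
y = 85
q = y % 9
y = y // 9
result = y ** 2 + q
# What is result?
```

Answer: 85

Derivation:
Trace (tracking result):
y = 85  # -> y = 85
q = y % 9  # -> q = 4
y = y // 9  # -> y = 9
result = y ** 2 + q  # -> result = 85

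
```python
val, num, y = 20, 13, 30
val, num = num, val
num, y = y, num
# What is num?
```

Trace (tracking num):
val, num, y = (20, 13, 30)  # -> val = 20, num = 13, y = 30
val, num = (num, val)  # -> val = 13, num = 20
num, y = (y, num)  # -> num = 30, y = 20

Answer: 30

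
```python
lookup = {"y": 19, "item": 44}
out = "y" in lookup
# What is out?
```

Trace (tracking out):
lookup = {'y': 19, 'item': 44}  # -> lookup = {'y': 19, 'item': 44}
out = 'y' in lookup  # -> out = True

Answer: True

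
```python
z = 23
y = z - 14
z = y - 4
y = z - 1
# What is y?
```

Answer: 4

Derivation:
Trace (tracking y):
z = 23  # -> z = 23
y = z - 14  # -> y = 9
z = y - 4  # -> z = 5
y = z - 1  # -> y = 4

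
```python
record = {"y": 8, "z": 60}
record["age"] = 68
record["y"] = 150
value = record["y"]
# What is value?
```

Answer: 150

Derivation:
Trace (tracking value):
record = {'y': 8, 'z': 60}  # -> record = {'y': 8, 'z': 60}
record['age'] = 68  # -> record = {'y': 8, 'z': 60, 'age': 68}
record['y'] = 150  # -> record = {'y': 150, 'z': 60, 'age': 68}
value = record['y']  # -> value = 150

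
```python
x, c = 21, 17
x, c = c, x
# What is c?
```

Answer: 21

Derivation:
Trace (tracking c):
x, c = (21, 17)  # -> x = 21, c = 17
x, c = (c, x)  # -> x = 17, c = 21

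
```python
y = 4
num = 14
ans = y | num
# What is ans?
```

Answer: 14

Derivation:
Trace (tracking ans):
y = 4  # -> y = 4
num = 14  # -> num = 14
ans = y | num  # -> ans = 14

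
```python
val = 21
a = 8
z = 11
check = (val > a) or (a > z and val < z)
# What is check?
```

Trace (tracking check):
val = 21  # -> val = 21
a = 8  # -> a = 8
z = 11  # -> z = 11
check = val > a or (a > z and val < z)  # -> check = True

Answer: True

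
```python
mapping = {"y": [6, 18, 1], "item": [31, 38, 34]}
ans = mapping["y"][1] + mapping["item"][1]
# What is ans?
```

Answer: 56

Derivation:
Trace (tracking ans):
mapping = {'y': [6, 18, 1], 'item': [31, 38, 34]}  # -> mapping = {'y': [6, 18, 1], 'item': [31, 38, 34]}
ans = mapping['y'][1] + mapping['item'][1]  # -> ans = 56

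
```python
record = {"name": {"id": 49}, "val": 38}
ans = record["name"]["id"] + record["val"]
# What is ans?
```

Answer: 87

Derivation:
Trace (tracking ans):
record = {'name': {'id': 49}, 'val': 38}  # -> record = {'name': {'id': 49}, 'val': 38}
ans = record['name']['id'] + record['val']  # -> ans = 87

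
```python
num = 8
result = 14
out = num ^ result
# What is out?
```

Answer: 6

Derivation:
Trace (tracking out):
num = 8  # -> num = 8
result = 14  # -> result = 14
out = num ^ result  # -> out = 6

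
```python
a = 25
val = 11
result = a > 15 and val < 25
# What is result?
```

Answer: True

Derivation:
Trace (tracking result):
a = 25  # -> a = 25
val = 11  # -> val = 11
result = a > 15 and val < 25  # -> result = True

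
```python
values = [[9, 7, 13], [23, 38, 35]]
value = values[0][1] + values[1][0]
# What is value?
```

Answer: 30

Derivation:
Trace (tracking value):
values = [[9, 7, 13], [23, 38, 35]]  # -> values = [[9, 7, 13], [23, 38, 35]]
value = values[0][1] + values[1][0]  # -> value = 30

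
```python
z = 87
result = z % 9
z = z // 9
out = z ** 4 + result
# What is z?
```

Answer: 9

Derivation:
Trace (tracking z):
z = 87  # -> z = 87
result = z % 9  # -> result = 6
z = z // 9  # -> z = 9
out = z ** 4 + result  # -> out = 6567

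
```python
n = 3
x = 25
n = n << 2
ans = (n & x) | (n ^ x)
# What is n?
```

Answer: 12

Derivation:
Trace (tracking n):
n = 3  # -> n = 3
x = 25  # -> x = 25
n = n << 2  # -> n = 12
ans = n & x | n ^ x  # -> ans = 29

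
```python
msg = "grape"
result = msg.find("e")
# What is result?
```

Trace (tracking result):
msg = 'grape'  # -> msg = 'grape'
result = msg.find('e')  # -> result = 4

Answer: 4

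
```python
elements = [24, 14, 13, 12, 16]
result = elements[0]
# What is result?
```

Trace (tracking result):
elements = [24, 14, 13, 12, 16]  # -> elements = [24, 14, 13, 12, 16]
result = elements[0]  # -> result = 24

Answer: 24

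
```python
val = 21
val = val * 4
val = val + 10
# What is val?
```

Answer: 94

Derivation:
Trace (tracking val):
val = 21  # -> val = 21
val = val * 4  # -> val = 84
val = val + 10  # -> val = 94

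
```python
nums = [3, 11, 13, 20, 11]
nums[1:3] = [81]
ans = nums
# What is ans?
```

Answer: [3, 81, 20, 11]

Derivation:
Trace (tracking ans):
nums = [3, 11, 13, 20, 11]  # -> nums = [3, 11, 13, 20, 11]
nums[1:3] = [81]  # -> nums = [3, 81, 20, 11]
ans = nums  # -> ans = [3, 81, 20, 11]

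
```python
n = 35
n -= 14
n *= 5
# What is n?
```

Answer: 105

Derivation:
Trace (tracking n):
n = 35  # -> n = 35
n -= 14  # -> n = 21
n *= 5  # -> n = 105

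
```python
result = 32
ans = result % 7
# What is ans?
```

Answer: 4

Derivation:
Trace (tracking ans):
result = 32  # -> result = 32
ans = result % 7  # -> ans = 4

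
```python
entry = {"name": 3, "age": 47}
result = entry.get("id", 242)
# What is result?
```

Answer: 242

Derivation:
Trace (tracking result):
entry = {'name': 3, 'age': 47}  # -> entry = {'name': 3, 'age': 47}
result = entry.get('id', 242)  # -> result = 242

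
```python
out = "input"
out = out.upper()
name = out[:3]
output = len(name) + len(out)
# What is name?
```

Answer: 'INP'

Derivation:
Trace (tracking name):
out = 'input'  # -> out = 'input'
out = out.upper()  # -> out = 'INPUT'
name = out[:3]  # -> name = 'INP'
output = len(name) + len(out)  # -> output = 8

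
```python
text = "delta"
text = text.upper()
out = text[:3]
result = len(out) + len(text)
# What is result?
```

Trace (tracking result):
text = 'delta'  # -> text = 'delta'
text = text.upper()  # -> text = 'DELTA'
out = text[:3]  # -> out = 'DEL'
result = len(out) + len(text)  # -> result = 8

Answer: 8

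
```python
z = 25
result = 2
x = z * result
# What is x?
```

Trace (tracking x):
z = 25  # -> z = 25
result = 2  # -> result = 2
x = z * result  # -> x = 50

Answer: 50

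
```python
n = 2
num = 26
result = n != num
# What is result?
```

Trace (tracking result):
n = 2  # -> n = 2
num = 26  # -> num = 26
result = n != num  # -> result = True

Answer: True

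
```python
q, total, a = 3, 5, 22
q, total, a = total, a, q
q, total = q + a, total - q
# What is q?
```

Trace (tracking q):
q, total, a = (3, 5, 22)  # -> q = 3, total = 5, a = 22
q, total, a = (total, a, q)  # -> q = 5, total = 22, a = 3
q, total = (q + a, total - q)  # -> q = 8, total = 17

Answer: 8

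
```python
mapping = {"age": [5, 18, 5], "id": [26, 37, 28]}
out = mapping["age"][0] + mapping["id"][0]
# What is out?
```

Trace (tracking out):
mapping = {'age': [5, 18, 5], 'id': [26, 37, 28]}  # -> mapping = {'age': [5, 18, 5], 'id': [26, 37, 28]}
out = mapping['age'][0] + mapping['id'][0]  # -> out = 31

Answer: 31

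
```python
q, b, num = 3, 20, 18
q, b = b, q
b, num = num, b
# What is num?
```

Trace (tracking num):
q, b, num = (3, 20, 18)  # -> q = 3, b = 20, num = 18
q, b = (b, q)  # -> q = 20, b = 3
b, num = (num, b)  # -> b = 18, num = 3

Answer: 3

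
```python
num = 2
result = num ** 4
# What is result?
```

Answer: 16

Derivation:
Trace (tracking result):
num = 2  # -> num = 2
result = num ** 4  # -> result = 16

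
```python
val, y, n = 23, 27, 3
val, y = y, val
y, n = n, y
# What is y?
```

Answer: 3

Derivation:
Trace (tracking y):
val, y, n = (23, 27, 3)  # -> val = 23, y = 27, n = 3
val, y = (y, val)  # -> val = 27, y = 23
y, n = (n, y)  # -> y = 3, n = 23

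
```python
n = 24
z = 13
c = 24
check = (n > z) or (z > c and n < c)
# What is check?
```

Answer: True

Derivation:
Trace (tracking check):
n = 24  # -> n = 24
z = 13  # -> z = 13
c = 24  # -> c = 24
check = n > z or (z > c and n < c)  # -> check = True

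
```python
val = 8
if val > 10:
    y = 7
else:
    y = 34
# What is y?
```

Answer: 34

Derivation:
Trace (tracking y):
val = 8  # -> val = 8
if val > 10:  # condition is False
else:
    y = 34  # -> y = 34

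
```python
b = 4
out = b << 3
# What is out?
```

Answer: 32

Derivation:
Trace (tracking out):
b = 4  # -> b = 4
out = b << 3  # -> out = 32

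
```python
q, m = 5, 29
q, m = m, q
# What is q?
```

Trace (tracking q):
q, m = (5, 29)  # -> q = 5, m = 29
q, m = (m, q)  # -> q = 29, m = 5

Answer: 29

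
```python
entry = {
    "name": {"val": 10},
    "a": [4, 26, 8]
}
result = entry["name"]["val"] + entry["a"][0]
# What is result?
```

Trace (tracking result):
entry = {'name': {'val': 10}, 'a': [4, 26, 8]}  # -> entry = {'name': {'val': 10}, 'a': [4, 26, 8]}
result = entry['name']['val'] + entry['a'][0]  # -> result = 14

Answer: 14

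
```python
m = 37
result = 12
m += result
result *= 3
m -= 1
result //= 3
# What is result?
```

Trace (tracking result):
m = 37  # -> m = 37
result = 12  # -> result = 12
m += result  # -> m = 49
result *= 3  # -> result = 36
m -= 1  # -> m = 48
result //= 3  # -> result = 12

Answer: 12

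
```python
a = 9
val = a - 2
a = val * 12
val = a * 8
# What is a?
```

Answer: 84

Derivation:
Trace (tracking a):
a = 9  # -> a = 9
val = a - 2  # -> val = 7
a = val * 12  # -> a = 84
val = a * 8  # -> val = 672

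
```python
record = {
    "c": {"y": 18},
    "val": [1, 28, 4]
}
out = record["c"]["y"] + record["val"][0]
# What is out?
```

Trace (tracking out):
record = {'c': {'y': 18}, 'val': [1, 28, 4]}  # -> record = {'c': {'y': 18}, 'val': [1, 28, 4]}
out = record['c']['y'] + record['val'][0]  # -> out = 19

Answer: 19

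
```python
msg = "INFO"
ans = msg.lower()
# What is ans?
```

Answer: 'info'

Derivation:
Trace (tracking ans):
msg = 'INFO'  # -> msg = 'INFO'
ans = msg.lower()  # -> ans = 'info'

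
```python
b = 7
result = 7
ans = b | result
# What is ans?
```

Answer: 7

Derivation:
Trace (tracking ans):
b = 7  # -> b = 7
result = 7  # -> result = 7
ans = b | result  # -> ans = 7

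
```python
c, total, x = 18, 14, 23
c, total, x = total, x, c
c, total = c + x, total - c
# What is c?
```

Answer: 32

Derivation:
Trace (tracking c):
c, total, x = (18, 14, 23)  # -> c = 18, total = 14, x = 23
c, total, x = (total, x, c)  # -> c = 14, total = 23, x = 18
c, total = (c + x, total - c)  # -> c = 32, total = 9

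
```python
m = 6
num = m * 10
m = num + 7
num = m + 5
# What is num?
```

Trace (tracking num):
m = 6  # -> m = 6
num = m * 10  # -> num = 60
m = num + 7  # -> m = 67
num = m + 5  # -> num = 72

Answer: 72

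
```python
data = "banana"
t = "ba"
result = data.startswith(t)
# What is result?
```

Answer: True

Derivation:
Trace (tracking result):
data = 'banana'  # -> data = 'banana'
t = 'ba'  # -> t = 'ba'
result = data.startswith(t)  # -> result = True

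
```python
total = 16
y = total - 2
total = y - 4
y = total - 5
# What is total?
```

Trace (tracking total):
total = 16  # -> total = 16
y = total - 2  # -> y = 14
total = y - 4  # -> total = 10
y = total - 5  # -> y = 5

Answer: 10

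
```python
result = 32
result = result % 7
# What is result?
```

Answer: 4

Derivation:
Trace (tracking result):
result = 32  # -> result = 32
result = result % 7  # -> result = 4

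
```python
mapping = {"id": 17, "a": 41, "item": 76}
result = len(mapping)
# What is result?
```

Trace (tracking result):
mapping = {'id': 17, 'a': 41, 'item': 76}  # -> mapping = {'id': 17, 'a': 41, 'item': 76}
result = len(mapping)  # -> result = 3

Answer: 3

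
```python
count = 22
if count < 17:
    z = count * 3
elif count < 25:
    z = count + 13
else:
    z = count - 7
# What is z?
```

Answer: 35

Derivation:
Trace (tracking z):
count = 22  # -> count = 22
if count < 17:  # condition is False
elif count < 25:  # condition is True
    z = count + 13  # -> z = 35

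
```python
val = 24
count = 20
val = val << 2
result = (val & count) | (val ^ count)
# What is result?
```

Trace (tracking result):
val = 24  # -> val = 24
count = 20  # -> count = 20
val = val << 2  # -> val = 96
result = val & count | val ^ count  # -> result = 116

Answer: 116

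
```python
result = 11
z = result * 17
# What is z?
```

Trace (tracking z):
result = 11  # -> result = 11
z = result * 17  # -> z = 187

Answer: 187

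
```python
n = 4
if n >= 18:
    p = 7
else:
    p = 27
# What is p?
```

Trace (tracking p):
n = 4  # -> n = 4
if n >= 18:  # condition is False
else:
    p = 27  # -> p = 27

Answer: 27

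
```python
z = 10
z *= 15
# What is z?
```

Trace (tracking z):
z = 10  # -> z = 10
z *= 15  # -> z = 150

Answer: 150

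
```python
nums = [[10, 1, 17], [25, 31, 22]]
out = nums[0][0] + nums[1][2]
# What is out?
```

Trace (tracking out):
nums = [[10, 1, 17], [25, 31, 22]]  # -> nums = [[10, 1, 17], [25, 31, 22]]
out = nums[0][0] + nums[1][2]  # -> out = 32

Answer: 32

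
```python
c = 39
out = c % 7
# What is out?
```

Answer: 4

Derivation:
Trace (tracking out):
c = 39  # -> c = 39
out = c % 7  # -> out = 4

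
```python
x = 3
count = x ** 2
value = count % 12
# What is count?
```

Trace (tracking count):
x = 3  # -> x = 3
count = x ** 2  # -> count = 9
value = count % 12  # -> value = 9

Answer: 9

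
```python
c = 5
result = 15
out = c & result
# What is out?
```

Trace (tracking out):
c = 5  # -> c = 5
result = 15  # -> result = 15
out = c & result  # -> out = 5

Answer: 5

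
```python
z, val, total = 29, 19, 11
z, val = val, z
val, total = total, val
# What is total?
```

Answer: 29

Derivation:
Trace (tracking total):
z, val, total = (29, 19, 11)  # -> z = 29, val = 19, total = 11
z, val = (val, z)  # -> z = 19, val = 29
val, total = (total, val)  # -> val = 11, total = 29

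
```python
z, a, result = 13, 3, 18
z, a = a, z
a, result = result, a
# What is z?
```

Trace (tracking z):
z, a, result = (13, 3, 18)  # -> z = 13, a = 3, result = 18
z, a = (a, z)  # -> z = 3, a = 13
a, result = (result, a)  # -> a = 18, result = 13

Answer: 3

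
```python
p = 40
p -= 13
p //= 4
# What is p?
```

Answer: 6

Derivation:
Trace (tracking p):
p = 40  # -> p = 40
p -= 13  # -> p = 27
p //= 4  # -> p = 6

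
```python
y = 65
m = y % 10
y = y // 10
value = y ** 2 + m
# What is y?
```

Answer: 6

Derivation:
Trace (tracking y):
y = 65  # -> y = 65
m = y % 10  # -> m = 5
y = y // 10  # -> y = 6
value = y ** 2 + m  # -> value = 41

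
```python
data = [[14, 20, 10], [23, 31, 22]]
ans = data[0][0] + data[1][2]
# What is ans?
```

Answer: 36

Derivation:
Trace (tracking ans):
data = [[14, 20, 10], [23, 31, 22]]  # -> data = [[14, 20, 10], [23, 31, 22]]
ans = data[0][0] + data[1][2]  # -> ans = 36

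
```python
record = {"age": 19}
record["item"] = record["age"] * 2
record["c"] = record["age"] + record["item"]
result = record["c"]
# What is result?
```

Answer: 57

Derivation:
Trace (tracking result):
record = {'age': 19}  # -> record = {'age': 19}
record['item'] = record['age'] * 2  # -> record = {'age': 19, 'item': 38}
record['c'] = record['age'] + record['item']  # -> record = {'age': 19, 'item': 38, 'c': 57}
result = record['c']  # -> result = 57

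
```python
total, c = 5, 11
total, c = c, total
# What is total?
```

Answer: 11

Derivation:
Trace (tracking total):
total, c = (5, 11)  # -> total = 5, c = 11
total, c = (c, total)  # -> total = 11, c = 5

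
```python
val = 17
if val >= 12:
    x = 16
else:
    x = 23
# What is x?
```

Answer: 16

Derivation:
Trace (tracking x):
val = 17  # -> val = 17
if val >= 12:  # condition is True
    x = 16  # -> x = 16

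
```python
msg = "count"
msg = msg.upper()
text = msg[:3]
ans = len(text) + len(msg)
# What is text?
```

Answer: 'COU'

Derivation:
Trace (tracking text):
msg = 'count'  # -> msg = 'count'
msg = msg.upper()  # -> msg = 'COUNT'
text = msg[:3]  # -> text = 'COU'
ans = len(text) + len(msg)  # -> ans = 8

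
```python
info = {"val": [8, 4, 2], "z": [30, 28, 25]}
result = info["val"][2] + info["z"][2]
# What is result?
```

Answer: 27

Derivation:
Trace (tracking result):
info = {'val': [8, 4, 2], 'z': [30, 28, 25]}  # -> info = {'val': [8, 4, 2], 'z': [30, 28, 25]}
result = info['val'][2] + info['z'][2]  # -> result = 27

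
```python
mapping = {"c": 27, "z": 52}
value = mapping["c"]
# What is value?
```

Answer: 27

Derivation:
Trace (tracking value):
mapping = {'c': 27, 'z': 52}  # -> mapping = {'c': 27, 'z': 52}
value = mapping['c']  # -> value = 27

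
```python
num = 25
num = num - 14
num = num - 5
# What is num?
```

Trace (tracking num):
num = 25  # -> num = 25
num = num - 14  # -> num = 11
num = num - 5  # -> num = 6

Answer: 6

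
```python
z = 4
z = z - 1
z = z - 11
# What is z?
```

Trace (tracking z):
z = 4  # -> z = 4
z = z - 1  # -> z = 3
z = z - 11  # -> z = -8

Answer: -8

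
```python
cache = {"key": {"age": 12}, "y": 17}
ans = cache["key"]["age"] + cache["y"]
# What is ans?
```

Trace (tracking ans):
cache = {'key': {'age': 12}, 'y': 17}  # -> cache = {'key': {'age': 12}, 'y': 17}
ans = cache['key']['age'] + cache['y']  # -> ans = 29

Answer: 29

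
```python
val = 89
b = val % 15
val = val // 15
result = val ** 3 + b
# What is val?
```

Trace (tracking val):
val = 89  # -> val = 89
b = val % 15  # -> b = 14
val = val // 15  # -> val = 5
result = val ** 3 + b  # -> result = 139

Answer: 5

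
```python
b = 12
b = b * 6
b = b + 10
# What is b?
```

Trace (tracking b):
b = 12  # -> b = 12
b = b * 6  # -> b = 72
b = b + 10  # -> b = 82

Answer: 82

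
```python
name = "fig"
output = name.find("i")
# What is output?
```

Answer: 1

Derivation:
Trace (tracking output):
name = 'fig'  # -> name = 'fig'
output = name.find('i')  # -> output = 1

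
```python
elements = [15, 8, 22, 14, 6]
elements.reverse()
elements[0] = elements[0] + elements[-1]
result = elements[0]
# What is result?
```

Trace (tracking result):
elements = [15, 8, 22, 14, 6]  # -> elements = [15, 8, 22, 14, 6]
elements.reverse()  # -> elements = [6, 14, 22, 8, 15]
elements[0] = elements[0] + elements[-1]  # -> elements = [21, 14, 22, 8, 15]
result = elements[0]  # -> result = 21

Answer: 21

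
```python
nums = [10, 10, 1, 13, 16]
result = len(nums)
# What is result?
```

Answer: 5

Derivation:
Trace (tracking result):
nums = [10, 10, 1, 13, 16]  # -> nums = [10, 10, 1, 13, 16]
result = len(nums)  # -> result = 5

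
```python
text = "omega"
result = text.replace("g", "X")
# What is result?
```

Answer: 'omeXa'

Derivation:
Trace (tracking result):
text = 'omega'  # -> text = 'omega'
result = text.replace('g', 'X')  # -> result = 'omeXa'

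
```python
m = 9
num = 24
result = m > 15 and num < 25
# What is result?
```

Answer: False

Derivation:
Trace (tracking result):
m = 9  # -> m = 9
num = 24  # -> num = 24
result = m > 15 and num < 25  # -> result = False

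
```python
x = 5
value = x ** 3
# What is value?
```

Answer: 125

Derivation:
Trace (tracking value):
x = 5  # -> x = 5
value = x ** 3  # -> value = 125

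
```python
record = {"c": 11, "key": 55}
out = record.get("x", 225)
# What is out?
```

Trace (tracking out):
record = {'c': 11, 'key': 55}  # -> record = {'c': 11, 'key': 55}
out = record.get('x', 225)  # -> out = 225

Answer: 225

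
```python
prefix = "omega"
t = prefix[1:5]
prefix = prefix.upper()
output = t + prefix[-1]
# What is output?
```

Answer: 'megaA'

Derivation:
Trace (tracking output):
prefix = 'omega'  # -> prefix = 'omega'
t = prefix[1:5]  # -> t = 'mega'
prefix = prefix.upper()  # -> prefix = 'OMEGA'
output = t + prefix[-1]  # -> output = 'megaA'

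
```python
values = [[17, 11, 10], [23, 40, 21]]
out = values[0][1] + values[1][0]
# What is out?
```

Answer: 34

Derivation:
Trace (tracking out):
values = [[17, 11, 10], [23, 40, 21]]  # -> values = [[17, 11, 10], [23, 40, 21]]
out = values[0][1] + values[1][0]  # -> out = 34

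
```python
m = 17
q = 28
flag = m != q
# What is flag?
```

Trace (tracking flag):
m = 17  # -> m = 17
q = 28  # -> q = 28
flag = m != q  # -> flag = True

Answer: True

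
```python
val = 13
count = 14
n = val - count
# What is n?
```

Answer: -1

Derivation:
Trace (tracking n):
val = 13  # -> val = 13
count = 14  # -> count = 14
n = val - count  # -> n = -1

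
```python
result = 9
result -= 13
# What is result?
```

Answer: -4

Derivation:
Trace (tracking result):
result = 9  # -> result = 9
result -= 13  # -> result = -4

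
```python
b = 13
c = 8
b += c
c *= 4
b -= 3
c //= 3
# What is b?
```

Trace (tracking b):
b = 13  # -> b = 13
c = 8  # -> c = 8
b += c  # -> b = 21
c *= 4  # -> c = 32
b -= 3  # -> b = 18
c //= 3  # -> c = 10

Answer: 18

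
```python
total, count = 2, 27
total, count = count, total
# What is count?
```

Answer: 2

Derivation:
Trace (tracking count):
total, count = (2, 27)  # -> total = 2, count = 27
total, count = (count, total)  # -> total = 27, count = 2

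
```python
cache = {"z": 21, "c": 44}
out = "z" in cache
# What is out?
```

Answer: True

Derivation:
Trace (tracking out):
cache = {'z': 21, 'c': 44}  # -> cache = {'z': 21, 'c': 44}
out = 'z' in cache  # -> out = True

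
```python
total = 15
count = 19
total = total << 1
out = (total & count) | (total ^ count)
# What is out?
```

Trace (tracking out):
total = 15  # -> total = 15
count = 19  # -> count = 19
total = total << 1  # -> total = 30
out = total & count | total ^ count  # -> out = 31

Answer: 31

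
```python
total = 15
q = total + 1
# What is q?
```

Answer: 16

Derivation:
Trace (tracking q):
total = 15  # -> total = 15
q = total + 1  # -> q = 16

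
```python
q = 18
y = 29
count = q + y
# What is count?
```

Answer: 47

Derivation:
Trace (tracking count):
q = 18  # -> q = 18
y = 29  # -> y = 29
count = q + y  # -> count = 47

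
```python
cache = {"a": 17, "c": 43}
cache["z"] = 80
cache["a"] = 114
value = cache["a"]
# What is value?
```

Trace (tracking value):
cache = {'a': 17, 'c': 43}  # -> cache = {'a': 17, 'c': 43}
cache['z'] = 80  # -> cache = {'a': 17, 'c': 43, 'z': 80}
cache['a'] = 114  # -> cache = {'a': 114, 'c': 43, 'z': 80}
value = cache['a']  # -> value = 114

Answer: 114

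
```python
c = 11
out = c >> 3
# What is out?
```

Trace (tracking out):
c = 11  # -> c = 11
out = c >> 3  # -> out = 1

Answer: 1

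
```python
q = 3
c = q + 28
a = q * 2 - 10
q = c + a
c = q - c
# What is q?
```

Answer: 27

Derivation:
Trace (tracking q):
q = 3  # -> q = 3
c = q + 28  # -> c = 31
a = q * 2 - 10  # -> a = -4
q = c + a  # -> q = 27
c = q - c  # -> c = -4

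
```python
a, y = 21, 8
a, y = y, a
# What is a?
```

Answer: 8

Derivation:
Trace (tracking a):
a, y = (21, 8)  # -> a = 21, y = 8
a, y = (y, a)  # -> a = 8, y = 21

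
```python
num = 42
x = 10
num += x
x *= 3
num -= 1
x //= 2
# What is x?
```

Trace (tracking x):
num = 42  # -> num = 42
x = 10  # -> x = 10
num += x  # -> num = 52
x *= 3  # -> x = 30
num -= 1  # -> num = 51
x //= 2  # -> x = 15

Answer: 15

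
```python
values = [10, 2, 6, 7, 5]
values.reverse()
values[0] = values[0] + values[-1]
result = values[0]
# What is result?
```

Trace (tracking result):
values = [10, 2, 6, 7, 5]  # -> values = [10, 2, 6, 7, 5]
values.reverse()  # -> values = [5, 7, 6, 2, 10]
values[0] = values[0] + values[-1]  # -> values = [15, 7, 6, 2, 10]
result = values[0]  # -> result = 15

Answer: 15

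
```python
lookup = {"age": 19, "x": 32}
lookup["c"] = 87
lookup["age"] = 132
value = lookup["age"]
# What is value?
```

Answer: 132

Derivation:
Trace (tracking value):
lookup = {'age': 19, 'x': 32}  # -> lookup = {'age': 19, 'x': 32}
lookup['c'] = 87  # -> lookup = {'age': 19, 'x': 32, 'c': 87}
lookup['age'] = 132  # -> lookup = {'age': 132, 'x': 32, 'c': 87}
value = lookup['age']  # -> value = 132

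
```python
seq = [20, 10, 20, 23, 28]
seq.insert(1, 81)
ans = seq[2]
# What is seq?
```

Trace (tracking seq):
seq = [20, 10, 20, 23, 28]  # -> seq = [20, 10, 20, 23, 28]
seq.insert(1, 81)  # -> seq = [20, 81, 10, 20, 23, 28]
ans = seq[2]  # -> ans = 10

Answer: [20, 81, 10, 20, 23, 28]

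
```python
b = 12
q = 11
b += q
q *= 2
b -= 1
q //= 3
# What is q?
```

Trace (tracking q):
b = 12  # -> b = 12
q = 11  # -> q = 11
b += q  # -> b = 23
q *= 2  # -> q = 22
b -= 1  # -> b = 22
q //= 3  # -> q = 7

Answer: 7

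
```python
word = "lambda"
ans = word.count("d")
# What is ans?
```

Trace (tracking ans):
word = 'lambda'  # -> word = 'lambda'
ans = word.count('d')  # -> ans = 1

Answer: 1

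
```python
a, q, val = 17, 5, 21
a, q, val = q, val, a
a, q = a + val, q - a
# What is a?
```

Answer: 22

Derivation:
Trace (tracking a):
a, q, val = (17, 5, 21)  # -> a = 17, q = 5, val = 21
a, q, val = (q, val, a)  # -> a = 5, q = 21, val = 17
a, q = (a + val, q - a)  # -> a = 22, q = 16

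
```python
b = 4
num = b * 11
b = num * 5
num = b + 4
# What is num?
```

Trace (tracking num):
b = 4  # -> b = 4
num = b * 11  # -> num = 44
b = num * 5  # -> b = 220
num = b + 4  # -> num = 224

Answer: 224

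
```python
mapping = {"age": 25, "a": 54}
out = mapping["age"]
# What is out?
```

Trace (tracking out):
mapping = {'age': 25, 'a': 54}  # -> mapping = {'age': 25, 'a': 54}
out = mapping['age']  # -> out = 25

Answer: 25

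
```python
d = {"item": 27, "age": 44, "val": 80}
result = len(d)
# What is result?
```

Answer: 3

Derivation:
Trace (tracking result):
d = {'item': 27, 'age': 44, 'val': 80}  # -> d = {'item': 27, 'age': 44, 'val': 80}
result = len(d)  # -> result = 3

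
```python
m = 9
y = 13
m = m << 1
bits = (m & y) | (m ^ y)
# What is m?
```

Answer: 18

Derivation:
Trace (tracking m):
m = 9  # -> m = 9
y = 13  # -> y = 13
m = m << 1  # -> m = 18
bits = m & y | m ^ y  # -> bits = 31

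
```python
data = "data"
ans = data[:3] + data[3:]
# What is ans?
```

Trace (tracking ans):
data = 'data'  # -> data = 'data'
ans = data[:3] + data[3:]  # -> ans = 'data'

Answer: 'data'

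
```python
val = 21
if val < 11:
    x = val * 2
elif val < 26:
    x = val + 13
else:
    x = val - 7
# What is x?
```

Trace (tracking x):
val = 21  # -> val = 21
if val < 11:  # condition is False
elif val < 26:  # condition is True
    x = val + 13  # -> x = 34

Answer: 34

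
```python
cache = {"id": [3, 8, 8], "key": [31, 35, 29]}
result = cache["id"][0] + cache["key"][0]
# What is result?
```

Answer: 34

Derivation:
Trace (tracking result):
cache = {'id': [3, 8, 8], 'key': [31, 35, 29]}  # -> cache = {'id': [3, 8, 8], 'key': [31, 35, 29]}
result = cache['id'][0] + cache['key'][0]  # -> result = 34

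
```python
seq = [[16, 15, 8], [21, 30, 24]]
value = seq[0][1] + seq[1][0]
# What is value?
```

Answer: 36

Derivation:
Trace (tracking value):
seq = [[16, 15, 8], [21, 30, 24]]  # -> seq = [[16, 15, 8], [21, 30, 24]]
value = seq[0][1] + seq[1][0]  # -> value = 36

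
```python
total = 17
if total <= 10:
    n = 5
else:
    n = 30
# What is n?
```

Answer: 30

Derivation:
Trace (tracking n):
total = 17  # -> total = 17
if total <= 10:  # condition is False
else:
    n = 30  # -> n = 30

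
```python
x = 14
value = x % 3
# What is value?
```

Answer: 2

Derivation:
Trace (tracking value):
x = 14  # -> x = 14
value = x % 3  # -> value = 2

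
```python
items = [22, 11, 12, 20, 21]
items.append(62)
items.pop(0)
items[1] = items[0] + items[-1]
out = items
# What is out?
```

Answer: [11, 73, 20, 21, 62]

Derivation:
Trace (tracking out):
items = [22, 11, 12, 20, 21]  # -> items = [22, 11, 12, 20, 21]
items.append(62)  # -> items = [22, 11, 12, 20, 21, 62]
items.pop(0)  # -> items = [11, 12, 20, 21, 62]
items[1] = items[0] + items[-1]  # -> items = [11, 73, 20, 21, 62]
out = items  # -> out = [11, 73, 20, 21, 62]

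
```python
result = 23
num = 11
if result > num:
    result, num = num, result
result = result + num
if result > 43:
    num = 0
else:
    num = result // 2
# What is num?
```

Answer: 17

Derivation:
Trace (tracking num):
result = 23  # -> result = 23
num = 11  # -> num = 11
if result > num:  # condition is True
    result, num = (num, result)  # -> result = 11, num = 23
result = result + num  # -> result = 34
if result > 43:  # condition is False
else:
    num = result // 2  # -> num = 17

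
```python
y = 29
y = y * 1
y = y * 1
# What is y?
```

Answer: 29

Derivation:
Trace (tracking y):
y = 29  # -> y = 29
y = y * 1  # -> y = 29
y = y * 1  # -> y = 29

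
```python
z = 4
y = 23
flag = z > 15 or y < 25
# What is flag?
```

Answer: True

Derivation:
Trace (tracking flag):
z = 4  # -> z = 4
y = 23  # -> y = 23
flag = z > 15 or y < 25  # -> flag = True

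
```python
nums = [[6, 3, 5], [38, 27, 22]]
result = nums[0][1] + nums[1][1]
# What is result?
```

Answer: 30

Derivation:
Trace (tracking result):
nums = [[6, 3, 5], [38, 27, 22]]  # -> nums = [[6, 3, 5], [38, 27, 22]]
result = nums[0][1] + nums[1][1]  # -> result = 30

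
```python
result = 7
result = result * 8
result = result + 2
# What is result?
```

Trace (tracking result):
result = 7  # -> result = 7
result = result * 8  # -> result = 56
result = result + 2  # -> result = 58

Answer: 58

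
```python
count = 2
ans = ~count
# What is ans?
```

Answer: -3

Derivation:
Trace (tracking ans):
count = 2  # -> count = 2
ans = ~count  # -> ans = -3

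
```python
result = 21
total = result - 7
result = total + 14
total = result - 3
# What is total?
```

Trace (tracking total):
result = 21  # -> result = 21
total = result - 7  # -> total = 14
result = total + 14  # -> result = 28
total = result - 3  # -> total = 25

Answer: 25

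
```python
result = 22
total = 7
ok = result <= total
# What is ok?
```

Trace (tracking ok):
result = 22  # -> result = 22
total = 7  # -> total = 7
ok = result <= total  # -> ok = False

Answer: False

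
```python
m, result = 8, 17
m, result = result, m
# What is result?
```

Answer: 8

Derivation:
Trace (tracking result):
m, result = (8, 17)  # -> m = 8, result = 17
m, result = (result, m)  # -> m = 17, result = 8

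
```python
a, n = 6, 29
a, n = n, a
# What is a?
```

Answer: 29

Derivation:
Trace (tracking a):
a, n = (6, 29)  # -> a = 6, n = 29
a, n = (n, a)  # -> a = 29, n = 6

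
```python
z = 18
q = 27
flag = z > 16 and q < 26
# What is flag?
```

Trace (tracking flag):
z = 18  # -> z = 18
q = 27  # -> q = 27
flag = z > 16 and q < 26  # -> flag = False

Answer: False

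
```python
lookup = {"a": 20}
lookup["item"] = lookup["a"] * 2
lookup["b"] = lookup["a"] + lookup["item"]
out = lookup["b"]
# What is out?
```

Answer: 60

Derivation:
Trace (tracking out):
lookup = {'a': 20}  # -> lookup = {'a': 20}
lookup['item'] = lookup['a'] * 2  # -> lookup = {'a': 20, 'item': 40}
lookup['b'] = lookup['a'] + lookup['item']  # -> lookup = {'a': 20, 'item': 40, 'b': 60}
out = lookup['b']  # -> out = 60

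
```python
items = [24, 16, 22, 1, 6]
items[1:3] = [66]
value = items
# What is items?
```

Trace (tracking items):
items = [24, 16, 22, 1, 6]  # -> items = [24, 16, 22, 1, 6]
items[1:3] = [66]  # -> items = [24, 66, 1, 6]
value = items  # -> value = [24, 66, 1, 6]

Answer: [24, 66, 1, 6]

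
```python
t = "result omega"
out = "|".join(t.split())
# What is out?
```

Trace (tracking out):
t = 'result omega'  # -> t = 'result omega'
out = '|'.join(t.split())  # -> out = 'result|omega'

Answer: 'result|omega'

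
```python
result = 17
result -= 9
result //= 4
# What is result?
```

Trace (tracking result):
result = 17  # -> result = 17
result -= 9  # -> result = 8
result //= 4  # -> result = 2

Answer: 2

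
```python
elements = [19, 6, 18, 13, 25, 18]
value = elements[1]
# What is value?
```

Trace (tracking value):
elements = [19, 6, 18, 13, 25, 18]  # -> elements = [19, 6, 18, 13, 25, 18]
value = elements[1]  # -> value = 6

Answer: 6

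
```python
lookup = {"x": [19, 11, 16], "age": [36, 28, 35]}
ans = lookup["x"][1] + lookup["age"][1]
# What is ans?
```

Answer: 39

Derivation:
Trace (tracking ans):
lookup = {'x': [19, 11, 16], 'age': [36, 28, 35]}  # -> lookup = {'x': [19, 11, 16], 'age': [36, 28, 35]}
ans = lookup['x'][1] + lookup['age'][1]  # -> ans = 39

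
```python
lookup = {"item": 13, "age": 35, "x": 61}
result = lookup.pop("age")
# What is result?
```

Trace (tracking result):
lookup = {'item': 13, 'age': 35, 'x': 61}  # -> lookup = {'item': 13, 'age': 35, 'x': 61}
result = lookup.pop('age')  # -> result = 35

Answer: 35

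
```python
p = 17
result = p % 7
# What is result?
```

Trace (tracking result):
p = 17  # -> p = 17
result = p % 7  # -> result = 3

Answer: 3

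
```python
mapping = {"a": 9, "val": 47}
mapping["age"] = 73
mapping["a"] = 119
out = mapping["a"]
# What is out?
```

Trace (tracking out):
mapping = {'a': 9, 'val': 47}  # -> mapping = {'a': 9, 'val': 47}
mapping['age'] = 73  # -> mapping = {'a': 9, 'val': 47, 'age': 73}
mapping['a'] = 119  # -> mapping = {'a': 119, 'val': 47, 'age': 73}
out = mapping['a']  # -> out = 119

Answer: 119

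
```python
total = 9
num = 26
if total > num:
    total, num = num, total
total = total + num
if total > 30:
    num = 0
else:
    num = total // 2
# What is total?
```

Answer: 35

Derivation:
Trace (tracking total):
total = 9  # -> total = 9
num = 26  # -> num = 26
if total > num:  # condition is False
total = total + num  # -> total = 35
if total > 30:  # condition is True
    num = 0  # -> num = 0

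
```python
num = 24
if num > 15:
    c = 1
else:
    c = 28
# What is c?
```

Answer: 1

Derivation:
Trace (tracking c):
num = 24  # -> num = 24
if num > 15:  # condition is True
    c = 1  # -> c = 1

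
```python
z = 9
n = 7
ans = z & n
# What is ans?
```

Trace (tracking ans):
z = 9  # -> z = 9
n = 7  # -> n = 7
ans = z & n  # -> ans = 1

Answer: 1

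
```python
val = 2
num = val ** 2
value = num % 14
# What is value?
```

Answer: 4

Derivation:
Trace (tracking value):
val = 2  # -> val = 2
num = val ** 2  # -> num = 4
value = num % 14  # -> value = 4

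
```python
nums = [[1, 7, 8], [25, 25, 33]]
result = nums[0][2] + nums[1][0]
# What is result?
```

Answer: 33

Derivation:
Trace (tracking result):
nums = [[1, 7, 8], [25, 25, 33]]  # -> nums = [[1, 7, 8], [25, 25, 33]]
result = nums[0][2] + nums[1][0]  # -> result = 33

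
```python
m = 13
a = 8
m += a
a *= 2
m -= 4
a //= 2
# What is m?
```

Trace (tracking m):
m = 13  # -> m = 13
a = 8  # -> a = 8
m += a  # -> m = 21
a *= 2  # -> a = 16
m -= 4  # -> m = 17
a //= 2  # -> a = 8

Answer: 17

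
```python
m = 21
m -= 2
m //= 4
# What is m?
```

Trace (tracking m):
m = 21  # -> m = 21
m -= 2  # -> m = 19
m //= 4  # -> m = 4

Answer: 4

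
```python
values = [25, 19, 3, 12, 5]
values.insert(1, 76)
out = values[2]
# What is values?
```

Answer: [25, 76, 19, 3, 12, 5]

Derivation:
Trace (tracking values):
values = [25, 19, 3, 12, 5]  # -> values = [25, 19, 3, 12, 5]
values.insert(1, 76)  # -> values = [25, 76, 19, 3, 12, 5]
out = values[2]  # -> out = 19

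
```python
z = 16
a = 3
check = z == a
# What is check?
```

Answer: False

Derivation:
Trace (tracking check):
z = 16  # -> z = 16
a = 3  # -> a = 3
check = z == a  # -> check = False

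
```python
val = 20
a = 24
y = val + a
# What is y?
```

Trace (tracking y):
val = 20  # -> val = 20
a = 24  # -> a = 24
y = val + a  # -> y = 44

Answer: 44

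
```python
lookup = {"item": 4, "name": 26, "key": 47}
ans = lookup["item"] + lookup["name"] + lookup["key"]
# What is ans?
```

Answer: 77

Derivation:
Trace (tracking ans):
lookup = {'item': 4, 'name': 26, 'key': 47}  # -> lookup = {'item': 4, 'name': 26, 'key': 47}
ans = lookup['item'] + lookup['name'] + lookup['key']  # -> ans = 77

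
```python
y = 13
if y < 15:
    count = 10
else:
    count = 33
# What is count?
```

Answer: 10

Derivation:
Trace (tracking count):
y = 13  # -> y = 13
if y < 15:  # condition is True
    count = 10  # -> count = 10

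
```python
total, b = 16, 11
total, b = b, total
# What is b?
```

Answer: 16

Derivation:
Trace (tracking b):
total, b = (16, 11)  # -> total = 16, b = 11
total, b = (b, total)  # -> total = 11, b = 16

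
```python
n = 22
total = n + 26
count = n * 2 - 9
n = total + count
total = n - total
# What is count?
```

Trace (tracking count):
n = 22  # -> n = 22
total = n + 26  # -> total = 48
count = n * 2 - 9  # -> count = 35
n = total + count  # -> n = 83
total = n - total  # -> total = 35

Answer: 35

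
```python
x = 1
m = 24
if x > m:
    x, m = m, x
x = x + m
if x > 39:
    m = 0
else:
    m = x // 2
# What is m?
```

Trace (tracking m):
x = 1  # -> x = 1
m = 24  # -> m = 24
if x > m:  # condition is False
x = x + m  # -> x = 25
if x > 39:  # condition is False
else:
    m = x // 2  # -> m = 12

Answer: 12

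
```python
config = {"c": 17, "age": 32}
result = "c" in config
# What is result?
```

Answer: True

Derivation:
Trace (tracking result):
config = {'c': 17, 'age': 32}  # -> config = {'c': 17, 'age': 32}
result = 'c' in config  # -> result = True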